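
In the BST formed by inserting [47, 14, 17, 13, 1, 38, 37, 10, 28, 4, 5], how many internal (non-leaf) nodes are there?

Tree built from: [47, 14, 17, 13, 1, 38, 37, 10, 28, 4, 5]
Tree (level-order array): [47, 14, None, 13, 17, 1, None, None, 38, None, 10, 37, None, 4, None, 28, None, None, 5]
Rule: An internal node has at least one child.
Per-node child counts:
  node 47: 1 child(ren)
  node 14: 2 child(ren)
  node 13: 1 child(ren)
  node 1: 1 child(ren)
  node 10: 1 child(ren)
  node 4: 1 child(ren)
  node 5: 0 child(ren)
  node 17: 1 child(ren)
  node 38: 1 child(ren)
  node 37: 1 child(ren)
  node 28: 0 child(ren)
Matching nodes: [47, 14, 13, 1, 10, 4, 17, 38, 37]
Count of internal (non-leaf) nodes: 9


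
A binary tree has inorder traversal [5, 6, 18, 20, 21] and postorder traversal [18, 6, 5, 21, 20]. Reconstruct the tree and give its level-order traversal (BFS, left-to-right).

Inorder:   [5, 6, 18, 20, 21]
Postorder: [18, 6, 5, 21, 20]
Algorithm: postorder visits root last, so walk postorder right-to-left;
each value is the root of the current inorder slice — split it at that
value, recurse on the right subtree first, then the left.
Recursive splits:
  root=20; inorder splits into left=[5, 6, 18], right=[21]
  root=21; inorder splits into left=[], right=[]
  root=5; inorder splits into left=[], right=[6, 18]
  root=6; inorder splits into left=[], right=[18]
  root=18; inorder splits into left=[], right=[]
Reconstructed level-order: [20, 5, 21, 6, 18]


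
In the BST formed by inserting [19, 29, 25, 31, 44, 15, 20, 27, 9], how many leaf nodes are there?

Tree built from: [19, 29, 25, 31, 44, 15, 20, 27, 9]
Tree (level-order array): [19, 15, 29, 9, None, 25, 31, None, None, 20, 27, None, 44]
Rule: A leaf has 0 children.
Per-node child counts:
  node 19: 2 child(ren)
  node 15: 1 child(ren)
  node 9: 0 child(ren)
  node 29: 2 child(ren)
  node 25: 2 child(ren)
  node 20: 0 child(ren)
  node 27: 0 child(ren)
  node 31: 1 child(ren)
  node 44: 0 child(ren)
Matching nodes: [9, 20, 27, 44]
Count of leaf nodes: 4


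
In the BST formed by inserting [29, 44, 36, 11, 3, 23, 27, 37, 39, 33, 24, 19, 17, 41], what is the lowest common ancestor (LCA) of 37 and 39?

Tree insertion order: [29, 44, 36, 11, 3, 23, 27, 37, 39, 33, 24, 19, 17, 41]
Tree (level-order array): [29, 11, 44, 3, 23, 36, None, None, None, 19, 27, 33, 37, 17, None, 24, None, None, None, None, 39, None, None, None, None, None, 41]
In a BST, the LCA of p=37, q=39 is the first node v on the
root-to-leaf path with p <= v <= q (go left if both < v, right if both > v).
Walk from root:
  at 29: both 37 and 39 > 29, go right
  at 44: both 37 and 39 < 44, go left
  at 36: both 37 and 39 > 36, go right
  at 37: 37 <= 37 <= 39, this is the LCA
LCA = 37


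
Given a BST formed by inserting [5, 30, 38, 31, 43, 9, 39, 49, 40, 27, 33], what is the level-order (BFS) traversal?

Tree insertion order: [5, 30, 38, 31, 43, 9, 39, 49, 40, 27, 33]
Tree (level-order array): [5, None, 30, 9, 38, None, 27, 31, 43, None, None, None, 33, 39, 49, None, None, None, 40]
BFS from the root, enqueuing left then right child of each popped node:
  queue [5] -> pop 5, enqueue [30], visited so far: [5]
  queue [30] -> pop 30, enqueue [9, 38], visited so far: [5, 30]
  queue [9, 38] -> pop 9, enqueue [27], visited so far: [5, 30, 9]
  queue [38, 27] -> pop 38, enqueue [31, 43], visited so far: [5, 30, 9, 38]
  queue [27, 31, 43] -> pop 27, enqueue [none], visited so far: [5, 30, 9, 38, 27]
  queue [31, 43] -> pop 31, enqueue [33], visited so far: [5, 30, 9, 38, 27, 31]
  queue [43, 33] -> pop 43, enqueue [39, 49], visited so far: [5, 30, 9, 38, 27, 31, 43]
  queue [33, 39, 49] -> pop 33, enqueue [none], visited so far: [5, 30, 9, 38, 27, 31, 43, 33]
  queue [39, 49] -> pop 39, enqueue [40], visited so far: [5, 30, 9, 38, 27, 31, 43, 33, 39]
  queue [49, 40] -> pop 49, enqueue [none], visited so far: [5, 30, 9, 38, 27, 31, 43, 33, 39, 49]
  queue [40] -> pop 40, enqueue [none], visited so far: [5, 30, 9, 38, 27, 31, 43, 33, 39, 49, 40]
Result: [5, 30, 9, 38, 27, 31, 43, 33, 39, 49, 40]


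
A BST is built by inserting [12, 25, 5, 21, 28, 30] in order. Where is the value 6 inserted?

Starting tree (level order): [12, 5, 25, None, None, 21, 28, None, None, None, 30]
Insertion path: 12 -> 5
Result: insert 6 as right child of 5
Final tree (level order): [12, 5, 25, None, 6, 21, 28, None, None, None, None, None, 30]


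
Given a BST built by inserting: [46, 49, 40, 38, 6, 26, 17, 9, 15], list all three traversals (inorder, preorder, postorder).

Tree insertion order: [46, 49, 40, 38, 6, 26, 17, 9, 15]
Tree (level-order array): [46, 40, 49, 38, None, None, None, 6, None, None, 26, 17, None, 9, None, None, 15]
Inorder (L, root, R): [6, 9, 15, 17, 26, 38, 40, 46, 49]
Preorder (root, L, R): [46, 40, 38, 6, 26, 17, 9, 15, 49]
Postorder (L, R, root): [15, 9, 17, 26, 6, 38, 40, 49, 46]


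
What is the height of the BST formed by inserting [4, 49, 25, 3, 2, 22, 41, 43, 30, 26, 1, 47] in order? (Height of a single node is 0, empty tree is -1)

Insertion order: [4, 49, 25, 3, 2, 22, 41, 43, 30, 26, 1, 47]
Tree (level-order array): [4, 3, 49, 2, None, 25, None, 1, None, 22, 41, None, None, None, None, 30, 43, 26, None, None, 47]
Compute height bottom-up (empty subtree = -1):
  height(1) = 1 + max(-1, -1) = 0
  height(2) = 1 + max(0, -1) = 1
  height(3) = 1 + max(1, -1) = 2
  height(22) = 1 + max(-1, -1) = 0
  height(26) = 1 + max(-1, -1) = 0
  height(30) = 1 + max(0, -1) = 1
  height(47) = 1 + max(-1, -1) = 0
  height(43) = 1 + max(-1, 0) = 1
  height(41) = 1 + max(1, 1) = 2
  height(25) = 1 + max(0, 2) = 3
  height(49) = 1 + max(3, -1) = 4
  height(4) = 1 + max(2, 4) = 5
Height = 5


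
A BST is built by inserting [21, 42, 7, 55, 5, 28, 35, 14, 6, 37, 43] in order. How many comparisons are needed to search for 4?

Search path for 4: 21 -> 7 -> 5
Found: False
Comparisons: 3


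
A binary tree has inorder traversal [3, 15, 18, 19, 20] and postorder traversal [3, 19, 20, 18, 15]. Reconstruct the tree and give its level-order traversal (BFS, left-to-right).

Inorder:   [3, 15, 18, 19, 20]
Postorder: [3, 19, 20, 18, 15]
Algorithm: postorder visits root last, so walk postorder right-to-left;
each value is the root of the current inorder slice — split it at that
value, recurse on the right subtree first, then the left.
Recursive splits:
  root=15; inorder splits into left=[3], right=[18, 19, 20]
  root=18; inorder splits into left=[], right=[19, 20]
  root=20; inorder splits into left=[19], right=[]
  root=19; inorder splits into left=[], right=[]
  root=3; inorder splits into left=[], right=[]
Reconstructed level-order: [15, 3, 18, 20, 19]


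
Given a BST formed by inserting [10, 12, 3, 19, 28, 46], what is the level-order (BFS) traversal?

Tree insertion order: [10, 12, 3, 19, 28, 46]
Tree (level-order array): [10, 3, 12, None, None, None, 19, None, 28, None, 46]
BFS from the root, enqueuing left then right child of each popped node:
  queue [10] -> pop 10, enqueue [3, 12], visited so far: [10]
  queue [3, 12] -> pop 3, enqueue [none], visited so far: [10, 3]
  queue [12] -> pop 12, enqueue [19], visited so far: [10, 3, 12]
  queue [19] -> pop 19, enqueue [28], visited so far: [10, 3, 12, 19]
  queue [28] -> pop 28, enqueue [46], visited so far: [10, 3, 12, 19, 28]
  queue [46] -> pop 46, enqueue [none], visited so far: [10, 3, 12, 19, 28, 46]
Result: [10, 3, 12, 19, 28, 46]


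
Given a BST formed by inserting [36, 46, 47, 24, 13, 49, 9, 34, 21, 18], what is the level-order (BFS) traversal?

Tree insertion order: [36, 46, 47, 24, 13, 49, 9, 34, 21, 18]
Tree (level-order array): [36, 24, 46, 13, 34, None, 47, 9, 21, None, None, None, 49, None, None, 18]
BFS from the root, enqueuing left then right child of each popped node:
  queue [36] -> pop 36, enqueue [24, 46], visited so far: [36]
  queue [24, 46] -> pop 24, enqueue [13, 34], visited so far: [36, 24]
  queue [46, 13, 34] -> pop 46, enqueue [47], visited so far: [36, 24, 46]
  queue [13, 34, 47] -> pop 13, enqueue [9, 21], visited so far: [36, 24, 46, 13]
  queue [34, 47, 9, 21] -> pop 34, enqueue [none], visited so far: [36, 24, 46, 13, 34]
  queue [47, 9, 21] -> pop 47, enqueue [49], visited so far: [36, 24, 46, 13, 34, 47]
  queue [9, 21, 49] -> pop 9, enqueue [none], visited so far: [36, 24, 46, 13, 34, 47, 9]
  queue [21, 49] -> pop 21, enqueue [18], visited so far: [36, 24, 46, 13, 34, 47, 9, 21]
  queue [49, 18] -> pop 49, enqueue [none], visited so far: [36, 24, 46, 13, 34, 47, 9, 21, 49]
  queue [18] -> pop 18, enqueue [none], visited so far: [36, 24, 46, 13, 34, 47, 9, 21, 49, 18]
Result: [36, 24, 46, 13, 34, 47, 9, 21, 49, 18]


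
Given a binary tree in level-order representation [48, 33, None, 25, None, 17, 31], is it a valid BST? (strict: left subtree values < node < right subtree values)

Level-order array: [48, 33, None, 25, None, 17, 31]
Validate using subtree bounds (lo, hi): at each node, require lo < value < hi,
then recurse left with hi=value and right with lo=value.
Preorder trace (stopping at first violation):
  at node 48 with bounds (-inf, +inf): OK
  at node 33 with bounds (-inf, 48): OK
  at node 25 with bounds (-inf, 33): OK
  at node 17 with bounds (-inf, 25): OK
  at node 31 with bounds (25, 33): OK
No violation found at any node.
Result: Valid BST


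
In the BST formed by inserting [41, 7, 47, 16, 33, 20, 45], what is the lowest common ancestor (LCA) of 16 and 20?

Tree insertion order: [41, 7, 47, 16, 33, 20, 45]
Tree (level-order array): [41, 7, 47, None, 16, 45, None, None, 33, None, None, 20]
In a BST, the LCA of p=16, q=20 is the first node v on the
root-to-leaf path with p <= v <= q (go left if both < v, right if both > v).
Walk from root:
  at 41: both 16 and 20 < 41, go left
  at 7: both 16 and 20 > 7, go right
  at 16: 16 <= 16 <= 20, this is the LCA
LCA = 16


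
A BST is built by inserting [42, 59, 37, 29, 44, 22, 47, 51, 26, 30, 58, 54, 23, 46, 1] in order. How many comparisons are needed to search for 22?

Search path for 22: 42 -> 37 -> 29 -> 22
Found: True
Comparisons: 4


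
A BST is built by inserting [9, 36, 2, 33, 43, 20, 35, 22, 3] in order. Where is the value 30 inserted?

Starting tree (level order): [9, 2, 36, None, 3, 33, 43, None, None, 20, 35, None, None, None, 22]
Insertion path: 9 -> 36 -> 33 -> 20 -> 22
Result: insert 30 as right child of 22
Final tree (level order): [9, 2, 36, None, 3, 33, 43, None, None, 20, 35, None, None, None, 22, None, None, None, 30]


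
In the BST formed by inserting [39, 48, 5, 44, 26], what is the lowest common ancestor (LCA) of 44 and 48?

Tree insertion order: [39, 48, 5, 44, 26]
Tree (level-order array): [39, 5, 48, None, 26, 44]
In a BST, the LCA of p=44, q=48 is the first node v on the
root-to-leaf path with p <= v <= q (go left if both < v, right if both > v).
Walk from root:
  at 39: both 44 and 48 > 39, go right
  at 48: 44 <= 48 <= 48, this is the LCA
LCA = 48


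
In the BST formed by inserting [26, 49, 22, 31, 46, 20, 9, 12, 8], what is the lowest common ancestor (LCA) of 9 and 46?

Tree insertion order: [26, 49, 22, 31, 46, 20, 9, 12, 8]
Tree (level-order array): [26, 22, 49, 20, None, 31, None, 9, None, None, 46, 8, 12]
In a BST, the LCA of p=9, q=46 is the first node v on the
root-to-leaf path with p <= v <= q (go left if both < v, right if both > v).
Walk from root:
  at 26: 9 <= 26 <= 46, this is the LCA
LCA = 26


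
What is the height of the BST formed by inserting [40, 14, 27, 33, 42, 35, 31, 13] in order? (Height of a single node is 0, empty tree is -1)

Insertion order: [40, 14, 27, 33, 42, 35, 31, 13]
Tree (level-order array): [40, 14, 42, 13, 27, None, None, None, None, None, 33, 31, 35]
Compute height bottom-up (empty subtree = -1):
  height(13) = 1 + max(-1, -1) = 0
  height(31) = 1 + max(-1, -1) = 0
  height(35) = 1 + max(-1, -1) = 0
  height(33) = 1 + max(0, 0) = 1
  height(27) = 1 + max(-1, 1) = 2
  height(14) = 1 + max(0, 2) = 3
  height(42) = 1 + max(-1, -1) = 0
  height(40) = 1 + max(3, 0) = 4
Height = 4


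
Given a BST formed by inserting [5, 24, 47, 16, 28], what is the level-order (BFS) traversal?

Tree insertion order: [5, 24, 47, 16, 28]
Tree (level-order array): [5, None, 24, 16, 47, None, None, 28]
BFS from the root, enqueuing left then right child of each popped node:
  queue [5] -> pop 5, enqueue [24], visited so far: [5]
  queue [24] -> pop 24, enqueue [16, 47], visited so far: [5, 24]
  queue [16, 47] -> pop 16, enqueue [none], visited so far: [5, 24, 16]
  queue [47] -> pop 47, enqueue [28], visited so far: [5, 24, 16, 47]
  queue [28] -> pop 28, enqueue [none], visited so far: [5, 24, 16, 47, 28]
Result: [5, 24, 16, 47, 28]


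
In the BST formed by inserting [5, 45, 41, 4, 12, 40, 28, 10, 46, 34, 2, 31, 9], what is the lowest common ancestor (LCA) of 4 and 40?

Tree insertion order: [5, 45, 41, 4, 12, 40, 28, 10, 46, 34, 2, 31, 9]
Tree (level-order array): [5, 4, 45, 2, None, 41, 46, None, None, 12, None, None, None, 10, 40, 9, None, 28, None, None, None, None, 34, 31]
In a BST, the LCA of p=4, q=40 is the first node v on the
root-to-leaf path with p <= v <= q (go left if both < v, right if both > v).
Walk from root:
  at 5: 4 <= 5 <= 40, this is the LCA
LCA = 5


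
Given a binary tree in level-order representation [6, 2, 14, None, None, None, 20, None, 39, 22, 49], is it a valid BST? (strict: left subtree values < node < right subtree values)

Level-order array: [6, 2, 14, None, None, None, 20, None, 39, 22, 49]
Validate using subtree bounds (lo, hi): at each node, require lo < value < hi,
then recurse left with hi=value and right with lo=value.
Preorder trace (stopping at first violation):
  at node 6 with bounds (-inf, +inf): OK
  at node 2 with bounds (-inf, 6): OK
  at node 14 with bounds (6, +inf): OK
  at node 20 with bounds (14, +inf): OK
  at node 39 with bounds (20, +inf): OK
  at node 22 with bounds (20, 39): OK
  at node 49 with bounds (39, +inf): OK
No violation found at any node.
Result: Valid BST


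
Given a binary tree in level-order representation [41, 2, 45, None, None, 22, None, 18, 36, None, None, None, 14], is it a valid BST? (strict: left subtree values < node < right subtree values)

Level-order array: [41, 2, 45, None, None, 22, None, 18, 36, None, None, None, 14]
Validate using subtree bounds (lo, hi): at each node, require lo < value < hi,
then recurse left with hi=value and right with lo=value.
Preorder trace (stopping at first violation):
  at node 41 with bounds (-inf, +inf): OK
  at node 2 with bounds (-inf, 41): OK
  at node 45 with bounds (41, +inf): OK
  at node 22 with bounds (41, 45): VIOLATION
Node 22 violates its bound: not (41 < 22 < 45).
Result: Not a valid BST


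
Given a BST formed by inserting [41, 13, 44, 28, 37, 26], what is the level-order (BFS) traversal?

Tree insertion order: [41, 13, 44, 28, 37, 26]
Tree (level-order array): [41, 13, 44, None, 28, None, None, 26, 37]
BFS from the root, enqueuing left then right child of each popped node:
  queue [41] -> pop 41, enqueue [13, 44], visited so far: [41]
  queue [13, 44] -> pop 13, enqueue [28], visited so far: [41, 13]
  queue [44, 28] -> pop 44, enqueue [none], visited so far: [41, 13, 44]
  queue [28] -> pop 28, enqueue [26, 37], visited so far: [41, 13, 44, 28]
  queue [26, 37] -> pop 26, enqueue [none], visited so far: [41, 13, 44, 28, 26]
  queue [37] -> pop 37, enqueue [none], visited so far: [41, 13, 44, 28, 26, 37]
Result: [41, 13, 44, 28, 26, 37]


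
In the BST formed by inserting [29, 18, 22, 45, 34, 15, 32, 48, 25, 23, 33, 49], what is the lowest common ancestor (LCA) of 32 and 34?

Tree insertion order: [29, 18, 22, 45, 34, 15, 32, 48, 25, 23, 33, 49]
Tree (level-order array): [29, 18, 45, 15, 22, 34, 48, None, None, None, 25, 32, None, None, 49, 23, None, None, 33]
In a BST, the LCA of p=32, q=34 is the first node v on the
root-to-leaf path with p <= v <= q (go left if both < v, right if both > v).
Walk from root:
  at 29: both 32 and 34 > 29, go right
  at 45: both 32 and 34 < 45, go left
  at 34: 32 <= 34 <= 34, this is the LCA
LCA = 34


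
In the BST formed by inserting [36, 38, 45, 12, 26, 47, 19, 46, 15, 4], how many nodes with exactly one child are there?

Tree built from: [36, 38, 45, 12, 26, 47, 19, 46, 15, 4]
Tree (level-order array): [36, 12, 38, 4, 26, None, 45, None, None, 19, None, None, 47, 15, None, 46]
Rule: These are nodes with exactly 1 non-null child.
Per-node child counts:
  node 36: 2 child(ren)
  node 12: 2 child(ren)
  node 4: 0 child(ren)
  node 26: 1 child(ren)
  node 19: 1 child(ren)
  node 15: 0 child(ren)
  node 38: 1 child(ren)
  node 45: 1 child(ren)
  node 47: 1 child(ren)
  node 46: 0 child(ren)
Matching nodes: [26, 19, 38, 45, 47]
Count of nodes with exactly one child: 5


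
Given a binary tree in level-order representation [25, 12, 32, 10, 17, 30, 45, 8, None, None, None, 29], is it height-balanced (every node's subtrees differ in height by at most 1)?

Tree (level-order array): [25, 12, 32, 10, 17, 30, 45, 8, None, None, None, 29]
Definition: a tree is height-balanced if, at every node, |h(left) - h(right)| <= 1 (empty subtree has height -1).
Bottom-up per-node check:
  node 8: h_left=-1, h_right=-1, diff=0 [OK], height=0
  node 10: h_left=0, h_right=-1, diff=1 [OK], height=1
  node 17: h_left=-1, h_right=-1, diff=0 [OK], height=0
  node 12: h_left=1, h_right=0, diff=1 [OK], height=2
  node 29: h_left=-1, h_right=-1, diff=0 [OK], height=0
  node 30: h_left=0, h_right=-1, diff=1 [OK], height=1
  node 45: h_left=-1, h_right=-1, diff=0 [OK], height=0
  node 32: h_left=1, h_right=0, diff=1 [OK], height=2
  node 25: h_left=2, h_right=2, diff=0 [OK], height=3
All nodes satisfy the balance condition.
Result: Balanced


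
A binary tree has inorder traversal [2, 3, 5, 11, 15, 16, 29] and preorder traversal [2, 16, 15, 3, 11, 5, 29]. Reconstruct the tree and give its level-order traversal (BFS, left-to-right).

Inorder:  [2, 3, 5, 11, 15, 16, 29]
Preorder: [2, 16, 15, 3, 11, 5, 29]
Algorithm: preorder visits root first, so consume preorder in order;
for each root, split the current inorder slice at that value into
left-subtree inorder and right-subtree inorder, then recurse.
Recursive splits:
  root=2; inorder splits into left=[], right=[3, 5, 11, 15, 16, 29]
  root=16; inorder splits into left=[3, 5, 11, 15], right=[29]
  root=15; inorder splits into left=[3, 5, 11], right=[]
  root=3; inorder splits into left=[], right=[5, 11]
  root=11; inorder splits into left=[5], right=[]
  root=5; inorder splits into left=[], right=[]
  root=29; inorder splits into left=[], right=[]
Reconstructed level-order: [2, 16, 15, 29, 3, 11, 5]


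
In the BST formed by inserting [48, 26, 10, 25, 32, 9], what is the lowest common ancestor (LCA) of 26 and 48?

Tree insertion order: [48, 26, 10, 25, 32, 9]
Tree (level-order array): [48, 26, None, 10, 32, 9, 25]
In a BST, the LCA of p=26, q=48 is the first node v on the
root-to-leaf path with p <= v <= q (go left if both < v, right if both > v).
Walk from root:
  at 48: 26 <= 48 <= 48, this is the LCA
LCA = 48


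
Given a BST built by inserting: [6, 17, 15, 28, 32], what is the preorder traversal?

Tree insertion order: [6, 17, 15, 28, 32]
Tree (level-order array): [6, None, 17, 15, 28, None, None, None, 32]
Preorder traversal: [6, 17, 15, 28, 32]


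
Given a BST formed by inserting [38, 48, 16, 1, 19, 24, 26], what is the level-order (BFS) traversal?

Tree insertion order: [38, 48, 16, 1, 19, 24, 26]
Tree (level-order array): [38, 16, 48, 1, 19, None, None, None, None, None, 24, None, 26]
BFS from the root, enqueuing left then right child of each popped node:
  queue [38] -> pop 38, enqueue [16, 48], visited so far: [38]
  queue [16, 48] -> pop 16, enqueue [1, 19], visited so far: [38, 16]
  queue [48, 1, 19] -> pop 48, enqueue [none], visited so far: [38, 16, 48]
  queue [1, 19] -> pop 1, enqueue [none], visited so far: [38, 16, 48, 1]
  queue [19] -> pop 19, enqueue [24], visited so far: [38, 16, 48, 1, 19]
  queue [24] -> pop 24, enqueue [26], visited so far: [38, 16, 48, 1, 19, 24]
  queue [26] -> pop 26, enqueue [none], visited so far: [38, 16, 48, 1, 19, 24, 26]
Result: [38, 16, 48, 1, 19, 24, 26]


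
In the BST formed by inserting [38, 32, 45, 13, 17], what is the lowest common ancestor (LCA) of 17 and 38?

Tree insertion order: [38, 32, 45, 13, 17]
Tree (level-order array): [38, 32, 45, 13, None, None, None, None, 17]
In a BST, the LCA of p=17, q=38 is the first node v on the
root-to-leaf path with p <= v <= q (go left if both < v, right if both > v).
Walk from root:
  at 38: 17 <= 38 <= 38, this is the LCA
LCA = 38


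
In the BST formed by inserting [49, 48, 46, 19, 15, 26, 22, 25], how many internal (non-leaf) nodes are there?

Tree built from: [49, 48, 46, 19, 15, 26, 22, 25]
Tree (level-order array): [49, 48, None, 46, None, 19, None, 15, 26, None, None, 22, None, None, 25]
Rule: An internal node has at least one child.
Per-node child counts:
  node 49: 1 child(ren)
  node 48: 1 child(ren)
  node 46: 1 child(ren)
  node 19: 2 child(ren)
  node 15: 0 child(ren)
  node 26: 1 child(ren)
  node 22: 1 child(ren)
  node 25: 0 child(ren)
Matching nodes: [49, 48, 46, 19, 26, 22]
Count of internal (non-leaf) nodes: 6


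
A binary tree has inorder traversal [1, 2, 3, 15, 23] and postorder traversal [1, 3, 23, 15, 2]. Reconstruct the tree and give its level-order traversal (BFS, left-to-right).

Inorder:   [1, 2, 3, 15, 23]
Postorder: [1, 3, 23, 15, 2]
Algorithm: postorder visits root last, so walk postorder right-to-left;
each value is the root of the current inorder slice — split it at that
value, recurse on the right subtree first, then the left.
Recursive splits:
  root=2; inorder splits into left=[1], right=[3, 15, 23]
  root=15; inorder splits into left=[3], right=[23]
  root=23; inorder splits into left=[], right=[]
  root=3; inorder splits into left=[], right=[]
  root=1; inorder splits into left=[], right=[]
Reconstructed level-order: [2, 1, 15, 3, 23]


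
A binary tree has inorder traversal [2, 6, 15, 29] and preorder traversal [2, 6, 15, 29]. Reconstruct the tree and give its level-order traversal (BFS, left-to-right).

Inorder:  [2, 6, 15, 29]
Preorder: [2, 6, 15, 29]
Algorithm: preorder visits root first, so consume preorder in order;
for each root, split the current inorder slice at that value into
left-subtree inorder and right-subtree inorder, then recurse.
Recursive splits:
  root=2; inorder splits into left=[], right=[6, 15, 29]
  root=6; inorder splits into left=[], right=[15, 29]
  root=15; inorder splits into left=[], right=[29]
  root=29; inorder splits into left=[], right=[]
Reconstructed level-order: [2, 6, 15, 29]


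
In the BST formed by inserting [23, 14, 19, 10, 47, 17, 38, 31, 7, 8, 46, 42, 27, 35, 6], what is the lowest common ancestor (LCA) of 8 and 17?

Tree insertion order: [23, 14, 19, 10, 47, 17, 38, 31, 7, 8, 46, 42, 27, 35, 6]
Tree (level-order array): [23, 14, 47, 10, 19, 38, None, 7, None, 17, None, 31, 46, 6, 8, None, None, 27, 35, 42]
In a BST, the LCA of p=8, q=17 is the first node v on the
root-to-leaf path with p <= v <= q (go left if both < v, right if both > v).
Walk from root:
  at 23: both 8 and 17 < 23, go left
  at 14: 8 <= 14 <= 17, this is the LCA
LCA = 14


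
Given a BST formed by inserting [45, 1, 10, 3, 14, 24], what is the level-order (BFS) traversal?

Tree insertion order: [45, 1, 10, 3, 14, 24]
Tree (level-order array): [45, 1, None, None, 10, 3, 14, None, None, None, 24]
BFS from the root, enqueuing left then right child of each popped node:
  queue [45] -> pop 45, enqueue [1], visited so far: [45]
  queue [1] -> pop 1, enqueue [10], visited so far: [45, 1]
  queue [10] -> pop 10, enqueue [3, 14], visited so far: [45, 1, 10]
  queue [3, 14] -> pop 3, enqueue [none], visited so far: [45, 1, 10, 3]
  queue [14] -> pop 14, enqueue [24], visited so far: [45, 1, 10, 3, 14]
  queue [24] -> pop 24, enqueue [none], visited so far: [45, 1, 10, 3, 14, 24]
Result: [45, 1, 10, 3, 14, 24]


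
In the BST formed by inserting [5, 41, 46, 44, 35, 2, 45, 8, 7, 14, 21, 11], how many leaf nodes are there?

Tree built from: [5, 41, 46, 44, 35, 2, 45, 8, 7, 14, 21, 11]
Tree (level-order array): [5, 2, 41, None, None, 35, 46, 8, None, 44, None, 7, 14, None, 45, None, None, 11, 21]
Rule: A leaf has 0 children.
Per-node child counts:
  node 5: 2 child(ren)
  node 2: 0 child(ren)
  node 41: 2 child(ren)
  node 35: 1 child(ren)
  node 8: 2 child(ren)
  node 7: 0 child(ren)
  node 14: 2 child(ren)
  node 11: 0 child(ren)
  node 21: 0 child(ren)
  node 46: 1 child(ren)
  node 44: 1 child(ren)
  node 45: 0 child(ren)
Matching nodes: [2, 7, 11, 21, 45]
Count of leaf nodes: 5


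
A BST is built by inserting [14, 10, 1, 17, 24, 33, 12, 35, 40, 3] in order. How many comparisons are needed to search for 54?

Search path for 54: 14 -> 17 -> 24 -> 33 -> 35 -> 40
Found: False
Comparisons: 6


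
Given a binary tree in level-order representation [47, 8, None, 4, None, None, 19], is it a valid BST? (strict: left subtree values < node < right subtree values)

Level-order array: [47, 8, None, 4, None, None, 19]
Validate using subtree bounds (lo, hi): at each node, require lo < value < hi,
then recurse left with hi=value and right with lo=value.
Preorder trace (stopping at first violation):
  at node 47 with bounds (-inf, +inf): OK
  at node 8 with bounds (-inf, 47): OK
  at node 4 with bounds (-inf, 8): OK
  at node 19 with bounds (4, 8): VIOLATION
Node 19 violates its bound: not (4 < 19 < 8).
Result: Not a valid BST


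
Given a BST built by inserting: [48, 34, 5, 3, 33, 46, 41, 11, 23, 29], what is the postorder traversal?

Tree insertion order: [48, 34, 5, 3, 33, 46, 41, 11, 23, 29]
Tree (level-order array): [48, 34, None, 5, 46, 3, 33, 41, None, None, None, 11, None, None, None, None, 23, None, 29]
Postorder traversal: [3, 29, 23, 11, 33, 5, 41, 46, 34, 48]


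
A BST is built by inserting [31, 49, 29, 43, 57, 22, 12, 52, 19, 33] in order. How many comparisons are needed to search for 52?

Search path for 52: 31 -> 49 -> 57 -> 52
Found: True
Comparisons: 4


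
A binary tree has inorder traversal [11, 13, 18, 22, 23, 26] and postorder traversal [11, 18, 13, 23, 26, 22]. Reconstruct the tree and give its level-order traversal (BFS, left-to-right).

Inorder:   [11, 13, 18, 22, 23, 26]
Postorder: [11, 18, 13, 23, 26, 22]
Algorithm: postorder visits root last, so walk postorder right-to-left;
each value is the root of the current inorder slice — split it at that
value, recurse on the right subtree first, then the left.
Recursive splits:
  root=22; inorder splits into left=[11, 13, 18], right=[23, 26]
  root=26; inorder splits into left=[23], right=[]
  root=23; inorder splits into left=[], right=[]
  root=13; inorder splits into left=[11], right=[18]
  root=18; inorder splits into left=[], right=[]
  root=11; inorder splits into left=[], right=[]
Reconstructed level-order: [22, 13, 26, 11, 18, 23]


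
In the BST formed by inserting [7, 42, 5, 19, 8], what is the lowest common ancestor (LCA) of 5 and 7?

Tree insertion order: [7, 42, 5, 19, 8]
Tree (level-order array): [7, 5, 42, None, None, 19, None, 8]
In a BST, the LCA of p=5, q=7 is the first node v on the
root-to-leaf path with p <= v <= q (go left if both < v, right if both > v).
Walk from root:
  at 7: 5 <= 7 <= 7, this is the LCA
LCA = 7


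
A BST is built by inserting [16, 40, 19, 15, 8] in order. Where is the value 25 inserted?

Starting tree (level order): [16, 15, 40, 8, None, 19]
Insertion path: 16 -> 40 -> 19
Result: insert 25 as right child of 19
Final tree (level order): [16, 15, 40, 8, None, 19, None, None, None, None, 25]


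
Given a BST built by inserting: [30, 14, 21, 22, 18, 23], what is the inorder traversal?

Tree insertion order: [30, 14, 21, 22, 18, 23]
Tree (level-order array): [30, 14, None, None, 21, 18, 22, None, None, None, 23]
Inorder traversal: [14, 18, 21, 22, 23, 30]


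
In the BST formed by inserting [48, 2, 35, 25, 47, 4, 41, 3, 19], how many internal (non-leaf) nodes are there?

Tree built from: [48, 2, 35, 25, 47, 4, 41, 3, 19]
Tree (level-order array): [48, 2, None, None, 35, 25, 47, 4, None, 41, None, 3, 19]
Rule: An internal node has at least one child.
Per-node child counts:
  node 48: 1 child(ren)
  node 2: 1 child(ren)
  node 35: 2 child(ren)
  node 25: 1 child(ren)
  node 4: 2 child(ren)
  node 3: 0 child(ren)
  node 19: 0 child(ren)
  node 47: 1 child(ren)
  node 41: 0 child(ren)
Matching nodes: [48, 2, 35, 25, 4, 47]
Count of internal (non-leaf) nodes: 6


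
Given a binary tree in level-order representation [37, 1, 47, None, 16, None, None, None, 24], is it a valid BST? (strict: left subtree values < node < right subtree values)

Level-order array: [37, 1, 47, None, 16, None, None, None, 24]
Validate using subtree bounds (lo, hi): at each node, require lo < value < hi,
then recurse left with hi=value and right with lo=value.
Preorder trace (stopping at first violation):
  at node 37 with bounds (-inf, +inf): OK
  at node 1 with bounds (-inf, 37): OK
  at node 16 with bounds (1, 37): OK
  at node 24 with bounds (16, 37): OK
  at node 47 with bounds (37, +inf): OK
No violation found at any node.
Result: Valid BST


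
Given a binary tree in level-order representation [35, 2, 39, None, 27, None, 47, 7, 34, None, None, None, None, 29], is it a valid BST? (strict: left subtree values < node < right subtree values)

Level-order array: [35, 2, 39, None, 27, None, 47, 7, 34, None, None, None, None, 29]
Validate using subtree bounds (lo, hi): at each node, require lo < value < hi,
then recurse left with hi=value and right with lo=value.
Preorder trace (stopping at first violation):
  at node 35 with bounds (-inf, +inf): OK
  at node 2 with bounds (-inf, 35): OK
  at node 27 with bounds (2, 35): OK
  at node 7 with bounds (2, 27): OK
  at node 34 with bounds (27, 35): OK
  at node 29 with bounds (27, 34): OK
  at node 39 with bounds (35, +inf): OK
  at node 47 with bounds (39, +inf): OK
No violation found at any node.
Result: Valid BST


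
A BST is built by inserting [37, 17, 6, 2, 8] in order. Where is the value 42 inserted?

Starting tree (level order): [37, 17, None, 6, None, 2, 8]
Insertion path: 37
Result: insert 42 as right child of 37
Final tree (level order): [37, 17, 42, 6, None, None, None, 2, 8]


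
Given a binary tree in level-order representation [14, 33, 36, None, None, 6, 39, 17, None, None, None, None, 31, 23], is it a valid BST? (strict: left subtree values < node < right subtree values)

Level-order array: [14, 33, 36, None, None, 6, 39, 17, None, None, None, None, 31, 23]
Validate using subtree bounds (lo, hi): at each node, require lo < value < hi,
then recurse left with hi=value and right with lo=value.
Preorder trace (stopping at first violation):
  at node 14 with bounds (-inf, +inf): OK
  at node 33 with bounds (-inf, 14): VIOLATION
Node 33 violates its bound: not (-inf < 33 < 14).
Result: Not a valid BST


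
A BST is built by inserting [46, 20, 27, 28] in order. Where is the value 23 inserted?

Starting tree (level order): [46, 20, None, None, 27, None, 28]
Insertion path: 46 -> 20 -> 27
Result: insert 23 as left child of 27
Final tree (level order): [46, 20, None, None, 27, 23, 28]


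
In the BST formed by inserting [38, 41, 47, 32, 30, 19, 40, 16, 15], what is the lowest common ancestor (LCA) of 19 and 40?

Tree insertion order: [38, 41, 47, 32, 30, 19, 40, 16, 15]
Tree (level-order array): [38, 32, 41, 30, None, 40, 47, 19, None, None, None, None, None, 16, None, 15]
In a BST, the LCA of p=19, q=40 is the first node v on the
root-to-leaf path with p <= v <= q (go left if both < v, right if both > v).
Walk from root:
  at 38: 19 <= 38 <= 40, this is the LCA
LCA = 38


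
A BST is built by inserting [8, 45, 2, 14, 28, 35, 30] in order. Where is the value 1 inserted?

Starting tree (level order): [8, 2, 45, None, None, 14, None, None, 28, None, 35, 30]
Insertion path: 8 -> 2
Result: insert 1 as left child of 2
Final tree (level order): [8, 2, 45, 1, None, 14, None, None, None, None, 28, None, 35, 30]


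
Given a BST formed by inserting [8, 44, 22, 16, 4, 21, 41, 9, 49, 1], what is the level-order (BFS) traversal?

Tree insertion order: [8, 44, 22, 16, 4, 21, 41, 9, 49, 1]
Tree (level-order array): [8, 4, 44, 1, None, 22, 49, None, None, 16, 41, None, None, 9, 21]
BFS from the root, enqueuing left then right child of each popped node:
  queue [8] -> pop 8, enqueue [4, 44], visited so far: [8]
  queue [4, 44] -> pop 4, enqueue [1], visited so far: [8, 4]
  queue [44, 1] -> pop 44, enqueue [22, 49], visited so far: [8, 4, 44]
  queue [1, 22, 49] -> pop 1, enqueue [none], visited so far: [8, 4, 44, 1]
  queue [22, 49] -> pop 22, enqueue [16, 41], visited so far: [8, 4, 44, 1, 22]
  queue [49, 16, 41] -> pop 49, enqueue [none], visited so far: [8, 4, 44, 1, 22, 49]
  queue [16, 41] -> pop 16, enqueue [9, 21], visited so far: [8, 4, 44, 1, 22, 49, 16]
  queue [41, 9, 21] -> pop 41, enqueue [none], visited so far: [8, 4, 44, 1, 22, 49, 16, 41]
  queue [9, 21] -> pop 9, enqueue [none], visited so far: [8, 4, 44, 1, 22, 49, 16, 41, 9]
  queue [21] -> pop 21, enqueue [none], visited so far: [8, 4, 44, 1, 22, 49, 16, 41, 9, 21]
Result: [8, 4, 44, 1, 22, 49, 16, 41, 9, 21]


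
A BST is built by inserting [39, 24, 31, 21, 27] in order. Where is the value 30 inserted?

Starting tree (level order): [39, 24, None, 21, 31, None, None, 27]
Insertion path: 39 -> 24 -> 31 -> 27
Result: insert 30 as right child of 27
Final tree (level order): [39, 24, None, 21, 31, None, None, 27, None, None, 30]


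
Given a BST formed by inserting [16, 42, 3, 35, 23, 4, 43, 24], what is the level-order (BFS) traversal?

Tree insertion order: [16, 42, 3, 35, 23, 4, 43, 24]
Tree (level-order array): [16, 3, 42, None, 4, 35, 43, None, None, 23, None, None, None, None, 24]
BFS from the root, enqueuing left then right child of each popped node:
  queue [16] -> pop 16, enqueue [3, 42], visited so far: [16]
  queue [3, 42] -> pop 3, enqueue [4], visited so far: [16, 3]
  queue [42, 4] -> pop 42, enqueue [35, 43], visited so far: [16, 3, 42]
  queue [4, 35, 43] -> pop 4, enqueue [none], visited so far: [16, 3, 42, 4]
  queue [35, 43] -> pop 35, enqueue [23], visited so far: [16, 3, 42, 4, 35]
  queue [43, 23] -> pop 43, enqueue [none], visited so far: [16, 3, 42, 4, 35, 43]
  queue [23] -> pop 23, enqueue [24], visited so far: [16, 3, 42, 4, 35, 43, 23]
  queue [24] -> pop 24, enqueue [none], visited so far: [16, 3, 42, 4, 35, 43, 23, 24]
Result: [16, 3, 42, 4, 35, 43, 23, 24]


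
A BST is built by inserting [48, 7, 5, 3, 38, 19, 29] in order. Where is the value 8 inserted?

Starting tree (level order): [48, 7, None, 5, 38, 3, None, 19, None, None, None, None, 29]
Insertion path: 48 -> 7 -> 38 -> 19
Result: insert 8 as left child of 19
Final tree (level order): [48, 7, None, 5, 38, 3, None, 19, None, None, None, 8, 29]


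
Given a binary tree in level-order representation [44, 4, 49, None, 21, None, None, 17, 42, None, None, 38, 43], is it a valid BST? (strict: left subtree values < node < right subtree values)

Level-order array: [44, 4, 49, None, 21, None, None, 17, 42, None, None, 38, 43]
Validate using subtree bounds (lo, hi): at each node, require lo < value < hi,
then recurse left with hi=value and right with lo=value.
Preorder trace (stopping at first violation):
  at node 44 with bounds (-inf, +inf): OK
  at node 4 with bounds (-inf, 44): OK
  at node 21 with bounds (4, 44): OK
  at node 17 with bounds (4, 21): OK
  at node 42 with bounds (21, 44): OK
  at node 38 with bounds (21, 42): OK
  at node 43 with bounds (42, 44): OK
  at node 49 with bounds (44, +inf): OK
No violation found at any node.
Result: Valid BST


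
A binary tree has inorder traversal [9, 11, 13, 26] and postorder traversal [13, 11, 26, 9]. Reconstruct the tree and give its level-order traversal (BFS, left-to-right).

Inorder:   [9, 11, 13, 26]
Postorder: [13, 11, 26, 9]
Algorithm: postorder visits root last, so walk postorder right-to-left;
each value is the root of the current inorder slice — split it at that
value, recurse on the right subtree first, then the left.
Recursive splits:
  root=9; inorder splits into left=[], right=[11, 13, 26]
  root=26; inorder splits into left=[11, 13], right=[]
  root=11; inorder splits into left=[], right=[13]
  root=13; inorder splits into left=[], right=[]
Reconstructed level-order: [9, 26, 11, 13]


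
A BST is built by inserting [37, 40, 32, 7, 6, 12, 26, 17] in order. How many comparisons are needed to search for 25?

Search path for 25: 37 -> 32 -> 7 -> 12 -> 26 -> 17
Found: False
Comparisons: 6


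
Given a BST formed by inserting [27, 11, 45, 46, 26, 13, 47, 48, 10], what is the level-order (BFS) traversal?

Tree insertion order: [27, 11, 45, 46, 26, 13, 47, 48, 10]
Tree (level-order array): [27, 11, 45, 10, 26, None, 46, None, None, 13, None, None, 47, None, None, None, 48]
BFS from the root, enqueuing left then right child of each popped node:
  queue [27] -> pop 27, enqueue [11, 45], visited so far: [27]
  queue [11, 45] -> pop 11, enqueue [10, 26], visited so far: [27, 11]
  queue [45, 10, 26] -> pop 45, enqueue [46], visited so far: [27, 11, 45]
  queue [10, 26, 46] -> pop 10, enqueue [none], visited so far: [27, 11, 45, 10]
  queue [26, 46] -> pop 26, enqueue [13], visited so far: [27, 11, 45, 10, 26]
  queue [46, 13] -> pop 46, enqueue [47], visited so far: [27, 11, 45, 10, 26, 46]
  queue [13, 47] -> pop 13, enqueue [none], visited so far: [27, 11, 45, 10, 26, 46, 13]
  queue [47] -> pop 47, enqueue [48], visited so far: [27, 11, 45, 10, 26, 46, 13, 47]
  queue [48] -> pop 48, enqueue [none], visited so far: [27, 11, 45, 10, 26, 46, 13, 47, 48]
Result: [27, 11, 45, 10, 26, 46, 13, 47, 48]


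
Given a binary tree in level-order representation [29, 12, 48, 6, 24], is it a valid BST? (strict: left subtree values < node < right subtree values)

Level-order array: [29, 12, 48, 6, 24]
Validate using subtree bounds (lo, hi): at each node, require lo < value < hi,
then recurse left with hi=value and right with lo=value.
Preorder trace (stopping at first violation):
  at node 29 with bounds (-inf, +inf): OK
  at node 12 with bounds (-inf, 29): OK
  at node 6 with bounds (-inf, 12): OK
  at node 24 with bounds (12, 29): OK
  at node 48 with bounds (29, +inf): OK
No violation found at any node.
Result: Valid BST


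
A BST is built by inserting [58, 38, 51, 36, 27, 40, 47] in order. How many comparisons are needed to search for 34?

Search path for 34: 58 -> 38 -> 36 -> 27
Found: False
Comparisons: 4


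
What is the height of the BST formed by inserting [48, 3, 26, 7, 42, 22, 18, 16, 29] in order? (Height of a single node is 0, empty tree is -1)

Insertion order: [48, 3, 26, 7, 42, 22, 18, 16, 29]
Tree (level-order array): [48, 3, None, None, 26, 7, 42, None, 22, 29, None, 18, None, None, None, 16]
Compute height bottom-up (empty subtree = -1):
  height(16) = 1 + max(-1, -1) = 0
  height(18) = 1 + max(0, -1) = 1
  height(22) = 1 + max(1, -1) = 2
  height(7) = 1 + max(-1, 2) = 3
  height(29) = 1 + max(-1, -1) = 0
  height(42) = 1 + max(0, -1) = 1
  height(26) = 1 + max(3, 1) = 4
  height(3) = 1 + max(-1, 4) = 5
  height(48) = 1 + max(5, -1) = 6
Height = 6


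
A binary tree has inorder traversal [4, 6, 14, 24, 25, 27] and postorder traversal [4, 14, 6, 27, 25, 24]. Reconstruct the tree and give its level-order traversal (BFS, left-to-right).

Inorder:   [4, 6, 14, 24, 25, 27]
Postorder: [4, 14, 6, 27, 25, 24]
Algorithm: postorder visits root last, so walk postorder right-to-left;
each value is the root of the current inorder slice — split it at that
value, recurse on the right subtree first, then the left.
Recursive splits:
  root=24; inorder splits into left=[4, 6, 14], right=[25, 27]
  root=25; inorder splits into left=[], right=[27]
  root=27; inorder splits into left=[], right=[]
  root=6; inorder splits into left=[4], right=[14]
  root=14; inorder splits into left=[], right=[]
  root=4; inorder splits into left=[], right=[]
Reconstructed level-order: [24, 6, 25, 4, 14, 27]


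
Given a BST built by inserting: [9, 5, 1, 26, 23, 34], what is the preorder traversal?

Tree insertion order: [9, 5, 1, 26, 23, 34]
Tree (level-order array): [9, 5, 26, 1, None, 23, 34]
Preorder traversal: [9, 5, 1, 26, 23, 34]
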